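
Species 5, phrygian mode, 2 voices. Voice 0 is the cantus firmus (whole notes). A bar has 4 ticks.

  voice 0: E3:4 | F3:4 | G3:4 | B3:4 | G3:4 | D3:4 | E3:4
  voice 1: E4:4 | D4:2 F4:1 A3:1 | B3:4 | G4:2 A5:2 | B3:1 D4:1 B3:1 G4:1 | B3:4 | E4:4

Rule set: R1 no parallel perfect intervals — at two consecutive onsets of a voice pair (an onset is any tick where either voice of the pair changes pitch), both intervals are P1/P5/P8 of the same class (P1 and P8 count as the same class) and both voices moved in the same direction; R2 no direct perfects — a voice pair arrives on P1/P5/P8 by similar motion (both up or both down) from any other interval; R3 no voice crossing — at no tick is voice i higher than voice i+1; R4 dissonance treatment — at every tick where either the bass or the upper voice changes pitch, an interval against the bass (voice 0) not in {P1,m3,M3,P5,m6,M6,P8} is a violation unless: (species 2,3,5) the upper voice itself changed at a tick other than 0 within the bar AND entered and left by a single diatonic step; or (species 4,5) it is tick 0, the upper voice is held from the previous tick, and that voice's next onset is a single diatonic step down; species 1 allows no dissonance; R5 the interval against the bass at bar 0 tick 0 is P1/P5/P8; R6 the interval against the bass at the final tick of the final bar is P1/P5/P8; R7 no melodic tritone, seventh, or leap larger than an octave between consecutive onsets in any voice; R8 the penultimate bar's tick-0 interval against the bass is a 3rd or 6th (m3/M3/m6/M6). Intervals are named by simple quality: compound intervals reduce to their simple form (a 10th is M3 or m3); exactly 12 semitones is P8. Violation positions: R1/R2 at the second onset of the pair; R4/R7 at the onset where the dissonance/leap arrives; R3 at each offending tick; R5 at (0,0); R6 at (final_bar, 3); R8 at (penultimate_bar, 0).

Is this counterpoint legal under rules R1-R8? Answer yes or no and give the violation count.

No (4 violations)

bar 0: v0=E3 v1=E4 (P8)
bar 1: v0=F3 v1=D4 (M6)
bar 2: v0=G3 v1=B3 (M3)
bar 3: v0=B3 v1=G4 (m6)
bar 4: v0=G3 v1=B3 (M3)
bar 5: v0=D3 v1=B3 (M6)
bar 6: v0=E3 v1=E4 (P8)
  R4 @ bar3.2: B3/A5 m7 untreated
  R7 @ bar3.2: G4->A5 leap 14st
  R7 @ bar4.0: A5->B3 leap 22st
  R2 @ bar6.0: D3/B3 M6 -> E3/E4 P8 similar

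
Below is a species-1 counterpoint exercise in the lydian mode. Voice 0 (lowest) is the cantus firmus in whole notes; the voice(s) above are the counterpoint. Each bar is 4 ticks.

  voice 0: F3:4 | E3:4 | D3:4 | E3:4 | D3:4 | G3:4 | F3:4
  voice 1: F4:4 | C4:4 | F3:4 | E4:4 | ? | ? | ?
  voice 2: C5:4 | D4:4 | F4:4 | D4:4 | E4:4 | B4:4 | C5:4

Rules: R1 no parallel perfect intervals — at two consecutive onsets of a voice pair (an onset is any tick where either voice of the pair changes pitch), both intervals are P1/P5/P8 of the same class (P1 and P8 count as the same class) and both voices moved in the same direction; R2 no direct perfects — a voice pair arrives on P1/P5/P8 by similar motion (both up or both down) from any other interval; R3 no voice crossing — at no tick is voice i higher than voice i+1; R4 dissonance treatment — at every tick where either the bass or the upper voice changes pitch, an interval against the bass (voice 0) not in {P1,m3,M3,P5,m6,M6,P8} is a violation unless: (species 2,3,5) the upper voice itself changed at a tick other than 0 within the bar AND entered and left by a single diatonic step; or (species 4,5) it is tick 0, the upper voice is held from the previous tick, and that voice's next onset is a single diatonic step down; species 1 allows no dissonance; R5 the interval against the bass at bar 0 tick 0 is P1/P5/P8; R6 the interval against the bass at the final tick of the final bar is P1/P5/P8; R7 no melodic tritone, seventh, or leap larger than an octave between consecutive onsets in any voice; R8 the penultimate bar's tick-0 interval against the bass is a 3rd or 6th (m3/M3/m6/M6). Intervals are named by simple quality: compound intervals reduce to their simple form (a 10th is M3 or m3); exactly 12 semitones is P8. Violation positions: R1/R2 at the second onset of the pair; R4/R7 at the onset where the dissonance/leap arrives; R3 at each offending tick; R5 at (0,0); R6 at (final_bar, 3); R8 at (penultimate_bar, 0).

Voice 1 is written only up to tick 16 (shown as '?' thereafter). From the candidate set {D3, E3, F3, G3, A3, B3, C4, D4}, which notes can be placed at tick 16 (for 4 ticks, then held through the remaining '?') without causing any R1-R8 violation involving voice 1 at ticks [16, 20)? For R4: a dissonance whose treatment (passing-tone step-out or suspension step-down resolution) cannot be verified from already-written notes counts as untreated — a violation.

{B3}

D3: violates R1,R7
E3: violates R4
F3: violates R7
G3: violates R4
A3: violates R2
B3: legal
C4: violates R4
D4: violates R1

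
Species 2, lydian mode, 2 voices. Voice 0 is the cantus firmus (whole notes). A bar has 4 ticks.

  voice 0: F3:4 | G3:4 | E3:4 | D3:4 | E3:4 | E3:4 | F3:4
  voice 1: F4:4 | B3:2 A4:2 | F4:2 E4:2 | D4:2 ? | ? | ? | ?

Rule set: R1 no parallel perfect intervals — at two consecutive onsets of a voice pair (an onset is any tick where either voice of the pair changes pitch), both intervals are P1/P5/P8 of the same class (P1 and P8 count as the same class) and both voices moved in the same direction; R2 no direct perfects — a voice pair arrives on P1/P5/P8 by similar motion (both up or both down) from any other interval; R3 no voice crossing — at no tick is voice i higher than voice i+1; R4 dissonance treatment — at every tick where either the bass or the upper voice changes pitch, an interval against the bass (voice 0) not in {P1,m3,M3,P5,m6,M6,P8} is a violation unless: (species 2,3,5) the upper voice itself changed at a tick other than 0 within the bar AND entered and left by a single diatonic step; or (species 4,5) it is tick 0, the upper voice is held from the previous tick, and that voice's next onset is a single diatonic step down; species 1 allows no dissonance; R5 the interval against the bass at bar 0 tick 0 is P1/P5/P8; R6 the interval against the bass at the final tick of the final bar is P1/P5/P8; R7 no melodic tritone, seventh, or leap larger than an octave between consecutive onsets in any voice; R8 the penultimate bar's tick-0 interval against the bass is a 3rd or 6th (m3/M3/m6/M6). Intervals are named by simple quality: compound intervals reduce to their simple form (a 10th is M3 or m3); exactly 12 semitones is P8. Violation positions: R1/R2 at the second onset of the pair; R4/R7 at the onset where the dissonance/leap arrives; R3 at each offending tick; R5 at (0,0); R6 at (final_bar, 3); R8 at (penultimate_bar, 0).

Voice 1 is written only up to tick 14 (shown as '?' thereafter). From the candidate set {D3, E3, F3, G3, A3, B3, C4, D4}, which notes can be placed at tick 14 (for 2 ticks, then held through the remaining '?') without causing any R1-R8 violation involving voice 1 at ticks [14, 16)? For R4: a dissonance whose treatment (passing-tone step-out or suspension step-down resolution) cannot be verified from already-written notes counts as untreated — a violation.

{A3, B3, D3, D4, F3}

D3: legal
E3: violates R4,R7
F3: legal
G3: violates R4
A3: legal
B3: legal
C4: violates R4
D4: legal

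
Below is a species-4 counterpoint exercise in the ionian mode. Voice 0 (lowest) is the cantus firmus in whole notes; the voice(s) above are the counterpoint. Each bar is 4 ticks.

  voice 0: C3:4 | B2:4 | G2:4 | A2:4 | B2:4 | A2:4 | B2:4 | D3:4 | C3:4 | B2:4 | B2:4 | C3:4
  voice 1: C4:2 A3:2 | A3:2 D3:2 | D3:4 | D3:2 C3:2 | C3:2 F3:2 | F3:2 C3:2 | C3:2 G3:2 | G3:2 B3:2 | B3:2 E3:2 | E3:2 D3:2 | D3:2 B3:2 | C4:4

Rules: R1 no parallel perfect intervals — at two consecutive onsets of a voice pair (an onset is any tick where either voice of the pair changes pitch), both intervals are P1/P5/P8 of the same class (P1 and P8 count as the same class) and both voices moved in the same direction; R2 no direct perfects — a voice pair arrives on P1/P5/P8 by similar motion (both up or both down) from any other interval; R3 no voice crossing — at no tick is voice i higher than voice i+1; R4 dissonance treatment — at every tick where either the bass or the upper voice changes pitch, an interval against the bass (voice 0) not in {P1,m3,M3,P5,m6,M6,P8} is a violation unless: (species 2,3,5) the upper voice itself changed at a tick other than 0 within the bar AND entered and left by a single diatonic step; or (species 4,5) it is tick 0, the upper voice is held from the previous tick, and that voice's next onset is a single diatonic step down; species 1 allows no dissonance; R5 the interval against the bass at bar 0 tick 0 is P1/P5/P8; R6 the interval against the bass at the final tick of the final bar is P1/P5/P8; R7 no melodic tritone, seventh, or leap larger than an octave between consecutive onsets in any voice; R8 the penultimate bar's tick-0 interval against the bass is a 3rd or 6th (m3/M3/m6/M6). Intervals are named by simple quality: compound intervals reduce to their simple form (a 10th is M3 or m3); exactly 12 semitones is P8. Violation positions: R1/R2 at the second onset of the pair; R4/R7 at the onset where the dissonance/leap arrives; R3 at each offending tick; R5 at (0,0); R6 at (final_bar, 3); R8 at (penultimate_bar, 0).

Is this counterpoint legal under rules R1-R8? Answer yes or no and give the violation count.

No (7 violations)

bar 0: v0=C3 v1=C4 (P8)
bar 1: v0=B2 v1=A3 (m7)
bar 2: v0=G2 v1=D3 (P5)
bar 3: v0=A2 v1=D3 (P4)
bar 4: v0=B2 v1=C3 (m2)
bar 5: v0=A2 v1=F3 (m6)
bar 6: v0=B2 v1=C3 (m2)
bar 7: v0=D3 v1=G3 (P4)
bar 8: v0=C3 v1=B3 (M7)
bar 9: v0=B2 v1=E3 (P4)
bar 10: v0=B2 v1=D3 (m3)
bar 11: v0=C3 v1=C4 (P8)
  R4 @ bar1.0: B2/A3 m7 untreated
  R4 @ bar4.0: B2/C3 m2 untreated
  R4 @ bar4.2: B2/F3 TT untreated
  R4 @ bar6.0: B2/C3 m2 untreated
  R4 @ bar7.0: D3/G3 P4 untreated
  R4 @ bar8.0: C3/B3 M7 untreated
  R1 @ bar11.0: B2/B3 P8 -> C3/C4 P8 similar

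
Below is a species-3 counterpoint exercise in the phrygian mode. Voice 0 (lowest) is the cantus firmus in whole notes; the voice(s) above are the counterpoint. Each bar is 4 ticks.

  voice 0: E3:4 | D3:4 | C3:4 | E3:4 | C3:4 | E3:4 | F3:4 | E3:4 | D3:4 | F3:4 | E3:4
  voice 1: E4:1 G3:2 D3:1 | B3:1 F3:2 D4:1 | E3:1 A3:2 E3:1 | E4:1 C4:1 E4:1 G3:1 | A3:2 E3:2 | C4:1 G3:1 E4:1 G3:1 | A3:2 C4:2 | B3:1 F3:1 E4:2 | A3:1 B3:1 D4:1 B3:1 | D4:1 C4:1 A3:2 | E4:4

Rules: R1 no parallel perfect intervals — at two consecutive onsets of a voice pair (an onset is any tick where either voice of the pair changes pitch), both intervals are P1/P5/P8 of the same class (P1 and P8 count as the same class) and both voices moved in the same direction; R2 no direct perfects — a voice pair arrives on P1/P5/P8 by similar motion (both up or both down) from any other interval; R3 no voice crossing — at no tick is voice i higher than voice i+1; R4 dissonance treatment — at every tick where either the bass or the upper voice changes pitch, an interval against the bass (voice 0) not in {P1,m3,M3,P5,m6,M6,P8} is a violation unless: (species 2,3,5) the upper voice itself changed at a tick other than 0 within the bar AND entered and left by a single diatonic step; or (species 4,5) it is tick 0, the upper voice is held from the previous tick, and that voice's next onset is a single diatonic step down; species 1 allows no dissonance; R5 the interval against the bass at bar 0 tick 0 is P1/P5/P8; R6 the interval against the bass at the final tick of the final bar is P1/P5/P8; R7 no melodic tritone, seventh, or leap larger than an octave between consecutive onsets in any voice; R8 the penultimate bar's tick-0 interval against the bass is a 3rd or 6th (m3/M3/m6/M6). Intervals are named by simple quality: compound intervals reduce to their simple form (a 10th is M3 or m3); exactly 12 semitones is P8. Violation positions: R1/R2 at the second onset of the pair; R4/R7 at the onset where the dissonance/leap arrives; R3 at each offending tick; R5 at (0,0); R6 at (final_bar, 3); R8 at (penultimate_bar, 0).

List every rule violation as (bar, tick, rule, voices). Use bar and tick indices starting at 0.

(0, 3, R3, (0, 1))
(0, 3, R4, (0, 1))
(1, 1, R7, (1,))
(2, 0, R7, (1,))
(3, 0, R2, (0, 1))
(7, 0, R1, (0, 1))
(7, 1, R4, (0, 1))
(7, 1, R7, (1,))
(7, 2, R7, (1,))
(8, 0, R2, (0, 1))

bar 0: v0=E3 v1=E4 downbeat P8
bar 1: v0=D3 v1=B3 downbeat M6
bar 2: v0=C3 v1=E3 downbeat M3
bar 3: v0=E3 v1=E4 downbeat P8
bar 4: v0=C3 v1=A3 downbeat M6
bar 5: v0=E3 v1=C4 downbeat m6
bar 6: v0=F3 v1=A3 downbeat M3
bar 7: v0=E3 v1=B3 downbeat P5
bar 8: v0=D3 v1=A3 downbeat P5
bar 9: v0=F3 v1=D4 downbeat M6
bar 10: v0=E3 v1=E4 downbeat P8
  -> R3 @ bar 0 tick 3 v(0, 1): E3 above D3
  -> R4 @ bar 0 tick 3 v(0, 1): E3/D3 M2 untreated
  -> R7 @ bar 1 tick 1 v(1,): B3->F3 leap 6st
  -> R7 @ bar 2 tick 0 v(1,): D4->E3 leap 10st
  -> R2 @ bar 3 tick 0 v(0, 1): C3/E3 M3 -> E3/E4 P8 similar
  -> R1 @ bar 7 tick 0 v(0, 1): F3/C4 P5 -> E3/B3 P5 similar
  -> R4 @ bar 7 tick 1 v(0, 1): E3/F3 m2 untreated
  -> R7 @ bar 7 tick 1 v(1,): B3->F3 leap 6st
  -> R7 @ bar 7 tick 2 v(1,): F3->E4 leap 11st
  -> R2 @ bar 8 tick 0 v(0, 1): E3/E4 P8 -> D3/A3 P5 similar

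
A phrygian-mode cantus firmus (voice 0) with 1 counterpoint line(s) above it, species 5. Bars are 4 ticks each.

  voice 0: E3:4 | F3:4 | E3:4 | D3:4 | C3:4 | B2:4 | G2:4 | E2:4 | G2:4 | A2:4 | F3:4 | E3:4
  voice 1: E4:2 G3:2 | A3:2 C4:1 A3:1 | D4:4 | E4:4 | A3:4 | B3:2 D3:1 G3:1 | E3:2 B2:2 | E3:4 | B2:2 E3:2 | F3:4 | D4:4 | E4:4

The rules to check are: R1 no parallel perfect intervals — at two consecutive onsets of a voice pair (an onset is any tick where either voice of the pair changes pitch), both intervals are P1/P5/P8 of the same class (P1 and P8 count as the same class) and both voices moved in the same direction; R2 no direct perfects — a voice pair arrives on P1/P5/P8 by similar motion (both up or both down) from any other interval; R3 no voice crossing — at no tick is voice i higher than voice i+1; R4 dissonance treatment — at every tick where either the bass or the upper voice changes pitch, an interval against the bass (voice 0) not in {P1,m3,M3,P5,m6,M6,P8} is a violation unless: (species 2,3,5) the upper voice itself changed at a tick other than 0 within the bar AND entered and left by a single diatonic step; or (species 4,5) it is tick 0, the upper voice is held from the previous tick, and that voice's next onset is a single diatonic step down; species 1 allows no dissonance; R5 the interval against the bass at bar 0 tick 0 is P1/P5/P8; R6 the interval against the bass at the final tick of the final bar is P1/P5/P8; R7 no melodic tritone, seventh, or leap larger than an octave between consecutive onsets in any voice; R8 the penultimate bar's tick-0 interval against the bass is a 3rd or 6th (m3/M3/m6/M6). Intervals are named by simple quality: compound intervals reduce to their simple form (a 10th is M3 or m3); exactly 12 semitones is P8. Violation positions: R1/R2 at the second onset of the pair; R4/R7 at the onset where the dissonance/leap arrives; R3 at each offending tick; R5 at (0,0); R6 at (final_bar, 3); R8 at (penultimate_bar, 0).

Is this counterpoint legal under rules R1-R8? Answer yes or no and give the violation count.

No (2 violations)

bar 0: v0=E3 v1=E4 (P8)
bar 1: v0=F3 v1=A3 (M3)
bar 2: v0=E3 v1=D4 (m7)
bar 3: v0=D3 v1=E4 (M2)
bar 4: v0=C3 v1=A3 (M6)
bar 5: v0=B2 v1=B3 (P8)
bar 6: v0=G2 v1=E3 (M6)
bar 7: v0=E2 v1=E3 (P8)
bar 8: v0=G2 v1=B2 (M3)
bar 9: v0=A2 v1=F3 (m6)
bar 10: v0=F3 v1=D4 (M6)
bar 11: v0=E3 v1=E4 (P8)
  R4 @ bar2.0: E3/D4 m7 untreated
  R4 @ bar3.0: D3/E4 M2 untreated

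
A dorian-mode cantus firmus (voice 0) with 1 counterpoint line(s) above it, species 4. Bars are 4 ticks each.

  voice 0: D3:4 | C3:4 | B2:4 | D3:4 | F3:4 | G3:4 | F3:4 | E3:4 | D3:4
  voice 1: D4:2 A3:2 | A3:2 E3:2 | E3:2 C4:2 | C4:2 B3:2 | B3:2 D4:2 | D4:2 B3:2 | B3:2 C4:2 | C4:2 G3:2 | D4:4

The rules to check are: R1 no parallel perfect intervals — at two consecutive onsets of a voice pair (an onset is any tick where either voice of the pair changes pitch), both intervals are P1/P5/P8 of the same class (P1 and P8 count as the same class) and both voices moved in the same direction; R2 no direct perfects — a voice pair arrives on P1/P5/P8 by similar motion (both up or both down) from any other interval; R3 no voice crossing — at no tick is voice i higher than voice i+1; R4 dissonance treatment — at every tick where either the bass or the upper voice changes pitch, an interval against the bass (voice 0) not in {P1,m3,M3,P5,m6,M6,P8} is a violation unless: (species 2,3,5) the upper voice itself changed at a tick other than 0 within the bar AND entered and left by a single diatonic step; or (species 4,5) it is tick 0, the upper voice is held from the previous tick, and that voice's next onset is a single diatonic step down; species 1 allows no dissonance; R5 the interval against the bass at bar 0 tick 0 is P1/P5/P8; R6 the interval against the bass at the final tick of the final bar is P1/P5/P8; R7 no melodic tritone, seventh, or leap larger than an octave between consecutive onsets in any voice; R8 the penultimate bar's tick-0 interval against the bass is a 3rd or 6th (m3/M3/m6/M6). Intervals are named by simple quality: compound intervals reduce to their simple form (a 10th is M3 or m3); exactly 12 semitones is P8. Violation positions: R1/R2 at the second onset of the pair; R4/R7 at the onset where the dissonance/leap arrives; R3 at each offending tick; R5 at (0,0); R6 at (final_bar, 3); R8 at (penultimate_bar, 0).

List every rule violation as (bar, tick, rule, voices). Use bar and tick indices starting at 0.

(2, 0, R4, (0, 1))
(2, 2, R4, (0, 1))
(4, 0, R4, (0, 1))
(6, 0, R4, (0, 1))

bar 0: v0=D3 v1=D4 downbeat P8
bar 1: v0=C3 v1=A3 downbeat M6
bar 2: v0=B2 v1=E3 downbeat P4
bar 3: v0=D3 v1=C4 downbeat m7
bar 4: v0=F3 v1=B3 downbeat TT
bar 5: v0=G3 v1=D4 downbeat P5
bar 6: v0=F3 v1=B3 downbeat TT
bar 7: v0=E3 v1=C4 downbeat m6
bar 8: v0=D3 v1=D4 downbeat P8
  -> R4 @ bar 2 tick 0 v(0, 1): B2/E3 P4 untreated
  -> R4 @ bar 2 tick 2 v(0, 1): B2/C4 m2 untreated
  -> R4 @ bar 4 tick 0 v(0, 1): F3/B3 TT untreated
  -> R4 @ bar 6 tick 0 v(0, 1): F3/B3 TT untreated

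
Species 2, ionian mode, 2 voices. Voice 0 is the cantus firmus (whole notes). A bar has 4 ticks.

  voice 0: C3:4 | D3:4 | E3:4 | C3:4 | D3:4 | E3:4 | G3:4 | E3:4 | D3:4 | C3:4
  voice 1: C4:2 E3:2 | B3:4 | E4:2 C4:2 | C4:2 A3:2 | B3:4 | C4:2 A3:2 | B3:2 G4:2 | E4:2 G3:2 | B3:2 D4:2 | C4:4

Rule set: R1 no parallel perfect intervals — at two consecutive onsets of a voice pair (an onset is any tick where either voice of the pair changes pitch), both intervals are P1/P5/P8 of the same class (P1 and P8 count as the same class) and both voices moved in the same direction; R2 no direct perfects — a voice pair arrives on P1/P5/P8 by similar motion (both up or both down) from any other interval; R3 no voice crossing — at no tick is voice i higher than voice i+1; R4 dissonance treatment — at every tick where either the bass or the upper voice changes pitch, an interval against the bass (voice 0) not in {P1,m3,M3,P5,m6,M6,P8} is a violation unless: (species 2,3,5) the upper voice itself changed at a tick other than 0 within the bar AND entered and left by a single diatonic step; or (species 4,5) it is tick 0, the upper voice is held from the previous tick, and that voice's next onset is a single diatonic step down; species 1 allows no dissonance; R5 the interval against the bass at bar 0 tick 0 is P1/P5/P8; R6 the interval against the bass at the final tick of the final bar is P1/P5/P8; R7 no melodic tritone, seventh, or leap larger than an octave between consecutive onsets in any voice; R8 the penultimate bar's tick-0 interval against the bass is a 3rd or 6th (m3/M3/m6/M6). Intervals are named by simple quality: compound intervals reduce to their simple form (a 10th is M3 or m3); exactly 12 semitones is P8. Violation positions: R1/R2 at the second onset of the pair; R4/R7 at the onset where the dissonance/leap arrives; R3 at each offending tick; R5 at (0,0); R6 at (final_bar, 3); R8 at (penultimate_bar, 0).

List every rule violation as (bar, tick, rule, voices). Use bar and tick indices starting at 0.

bar 0: v0=C3 v1=C4 downbeat P8
bar 1: v0=D3 v1=B3 downbeat M6
bar 2: v0=E3 v1=E4 downbeat P8
bar 3: v0=C3 v1=C4 downbeat P8
bar 4: v0=D3 v1=B3 downbeat M6
bar 5: v0=E3 v1=C4 downbeat m6
bar 6: v0=G3 v1=B3 downbeat M3
bar 7: v0=E3 v1=E4 downbeat P8
bar 8: v0=D3 v1=B3 downbeat M6
bar 9: v0=C3 v1=C4 downbeat P8
  -> R2 @ bar 2 tick 0 v(0, 1): D3/B3 M6 -> E3/E4 P8 similar
  -> R4 @ bar 5 tick 2 v(0, 1): E3/A3 P4 untreated
  -> R1 @ bar 7 tick 0 v(0, 1): G3/G4 P8 -> E3/E4 P8 similar
  -> R1 @ bar 9 tick 0 v(0, 1): D3/D4 P8 -> C3/C4 P8 similar

(2, 0, R2, (0, 1))
(5, 2, R4, (0, 1))
(7, 0, R1, (0, 1))
(9, 0, R1, (0, 1))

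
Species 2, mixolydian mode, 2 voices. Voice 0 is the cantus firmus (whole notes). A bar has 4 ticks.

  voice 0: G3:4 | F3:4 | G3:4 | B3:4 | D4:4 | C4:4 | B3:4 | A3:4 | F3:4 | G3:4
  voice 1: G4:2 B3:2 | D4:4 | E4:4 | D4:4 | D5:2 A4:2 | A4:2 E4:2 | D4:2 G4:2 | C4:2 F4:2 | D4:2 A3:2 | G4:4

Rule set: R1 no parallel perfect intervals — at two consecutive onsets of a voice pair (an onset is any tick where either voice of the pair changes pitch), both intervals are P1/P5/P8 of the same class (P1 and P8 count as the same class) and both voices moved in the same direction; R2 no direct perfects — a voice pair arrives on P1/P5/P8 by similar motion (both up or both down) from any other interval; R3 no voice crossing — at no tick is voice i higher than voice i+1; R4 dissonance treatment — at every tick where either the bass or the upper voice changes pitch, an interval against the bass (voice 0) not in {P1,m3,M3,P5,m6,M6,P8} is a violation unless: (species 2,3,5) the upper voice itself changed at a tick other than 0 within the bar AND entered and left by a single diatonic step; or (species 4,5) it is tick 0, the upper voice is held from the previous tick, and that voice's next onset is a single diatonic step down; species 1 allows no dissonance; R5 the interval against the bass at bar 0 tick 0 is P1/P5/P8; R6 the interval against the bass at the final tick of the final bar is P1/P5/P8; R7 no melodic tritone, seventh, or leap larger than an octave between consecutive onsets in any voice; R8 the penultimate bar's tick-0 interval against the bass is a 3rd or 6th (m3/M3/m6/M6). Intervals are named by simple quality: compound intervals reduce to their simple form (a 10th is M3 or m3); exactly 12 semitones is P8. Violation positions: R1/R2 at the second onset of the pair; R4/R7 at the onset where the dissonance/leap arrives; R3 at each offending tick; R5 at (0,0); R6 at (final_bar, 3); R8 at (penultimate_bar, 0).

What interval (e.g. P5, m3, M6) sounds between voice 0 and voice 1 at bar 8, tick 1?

voice 0=F3 voice 1=D4 -> M6

M6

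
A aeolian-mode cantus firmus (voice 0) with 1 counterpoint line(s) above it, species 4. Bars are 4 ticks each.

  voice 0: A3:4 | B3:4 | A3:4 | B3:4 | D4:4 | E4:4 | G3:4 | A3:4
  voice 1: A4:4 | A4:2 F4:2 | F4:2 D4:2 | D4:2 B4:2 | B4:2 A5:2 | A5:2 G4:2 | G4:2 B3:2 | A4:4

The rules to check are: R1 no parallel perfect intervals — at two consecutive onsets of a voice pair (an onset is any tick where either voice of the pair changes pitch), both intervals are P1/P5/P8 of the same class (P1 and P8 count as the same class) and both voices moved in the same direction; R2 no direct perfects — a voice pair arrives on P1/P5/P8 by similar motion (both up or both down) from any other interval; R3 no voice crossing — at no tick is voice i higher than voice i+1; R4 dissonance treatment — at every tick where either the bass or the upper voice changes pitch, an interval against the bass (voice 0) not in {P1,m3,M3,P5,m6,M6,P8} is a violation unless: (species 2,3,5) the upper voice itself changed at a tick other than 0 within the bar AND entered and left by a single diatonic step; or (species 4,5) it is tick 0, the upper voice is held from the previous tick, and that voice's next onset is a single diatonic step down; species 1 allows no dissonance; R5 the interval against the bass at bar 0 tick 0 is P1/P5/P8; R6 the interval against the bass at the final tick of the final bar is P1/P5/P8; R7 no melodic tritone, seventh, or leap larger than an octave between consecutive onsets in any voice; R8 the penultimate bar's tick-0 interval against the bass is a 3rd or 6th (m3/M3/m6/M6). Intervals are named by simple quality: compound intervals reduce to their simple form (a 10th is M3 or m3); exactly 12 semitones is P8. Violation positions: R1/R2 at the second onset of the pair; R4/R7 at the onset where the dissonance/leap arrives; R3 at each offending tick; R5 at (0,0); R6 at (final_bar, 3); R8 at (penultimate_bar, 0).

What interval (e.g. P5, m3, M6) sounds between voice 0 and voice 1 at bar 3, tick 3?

P8

voice 0=B3 voice 1=B4 -> P8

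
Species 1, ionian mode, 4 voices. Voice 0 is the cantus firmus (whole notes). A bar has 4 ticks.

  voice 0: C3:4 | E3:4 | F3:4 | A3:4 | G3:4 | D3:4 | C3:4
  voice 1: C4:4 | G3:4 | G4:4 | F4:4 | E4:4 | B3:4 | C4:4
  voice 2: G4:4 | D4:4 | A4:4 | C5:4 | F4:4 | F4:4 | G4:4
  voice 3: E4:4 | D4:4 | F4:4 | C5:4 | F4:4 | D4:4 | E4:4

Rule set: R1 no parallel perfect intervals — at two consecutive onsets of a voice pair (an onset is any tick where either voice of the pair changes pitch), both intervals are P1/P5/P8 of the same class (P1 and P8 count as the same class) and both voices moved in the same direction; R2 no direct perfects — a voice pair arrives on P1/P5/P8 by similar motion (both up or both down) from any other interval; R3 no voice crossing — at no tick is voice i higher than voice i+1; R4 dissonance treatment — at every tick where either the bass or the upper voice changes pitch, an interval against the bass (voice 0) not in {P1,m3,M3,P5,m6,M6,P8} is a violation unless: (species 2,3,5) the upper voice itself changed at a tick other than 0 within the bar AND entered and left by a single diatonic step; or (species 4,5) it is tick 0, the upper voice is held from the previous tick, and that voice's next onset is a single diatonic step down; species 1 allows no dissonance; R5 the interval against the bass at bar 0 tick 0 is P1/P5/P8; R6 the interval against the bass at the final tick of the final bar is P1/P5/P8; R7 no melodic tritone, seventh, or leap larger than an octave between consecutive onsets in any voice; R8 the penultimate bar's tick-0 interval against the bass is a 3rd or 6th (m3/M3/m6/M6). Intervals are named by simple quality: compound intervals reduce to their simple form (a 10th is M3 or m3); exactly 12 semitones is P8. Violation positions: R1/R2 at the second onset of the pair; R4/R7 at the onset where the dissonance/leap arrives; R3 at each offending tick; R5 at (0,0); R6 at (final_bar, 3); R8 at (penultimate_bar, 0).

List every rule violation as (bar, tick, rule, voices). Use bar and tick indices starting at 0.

bar 0: v0=C3 v1=C4 v2=G4 v3=E4 downbeat M3
bar 1: v0=E3 v1=G3 v2=D4 v3=D4 downbeat m7
bar 2: v0=F3 v1=G4 v2=A4 v3=F4 downbeat P8
bar 3: v0=A3 v1=F4 v2=C5 v3=C5 downbeat m3
bar 4: v0=G3 v1=E4 v2=F4 v3=F4 downbeat m7
bar 5: v0=D3 v1=B3 v2=F4 v3=D4 downbeat P8
bar 6: v0=C3 v1=C4 v2=G4 v3=E4 downbeat M3
  -> R3 @ bar 0 tick 0 v(2, 3): G4 above E4
  -> R5 @ bar 0 tick 0 v(0, 3): opens on M3
  -> R3 @ bar 0 tick 1 v(2, 3): G4 above E4
  -> R3 @ bar 0 tick 2 v(2, 3): G4 above E4
  -> R3 @ bar 0 tick 3 v(2, 3): G4 above E4
  -> R1 @ bar 1 tick 0 v(1, 2): C4/G4 P5 -> G3/D4 P5 similar
  -> R2 @ bar 1 tick 0 v(1, 3): C4/E4 M3 -> G3/D4 P5 similar
  -> R2 @ bar 1 tick 0 v(2, 3): G4/E4 m3 -> D4/D4 P1 similar
  -> R4 @ bar 1 tick 0 v(0, 2): E3/D4 m7 untreated
  -> R4 @ bar 1 tick 0 v(0, 3): E3/D4 m7 untreated
  -> R2 @ bar 2 tick 0 v(0, 3): E3/D4 m7 -> F3/F4 P8 similar
  -> R3 @ bar 2 tick 0 v(2, 3): A4 above F4
  -> R4 @ bar 2 tick 0 v(0, 1): F3/G4 M2 untreated
  -> R3 @ bar 2 tick 1 v(2, 3): A4 above F4
  -> R3 @ bar 2 tick 2 v(2, 3): A4 above F4
  -> R3 @ bar 2 tick 3 v(2, 3): A4 above F4
  -> R2 @ bar 3 tick 0 v(2, 3): A4/F4 M3 -> C5/C5 P1 similar
  -> R1 @ bar 4 tick 0 v(2, 3): C5/C5 P1 -> F4/F4 P1 similar
  -> R4 @ bar 4 tick 0 v(0, 2): G3/F4 m7 untreated
  -> R4 @ bar 4 tick 0 v(0, 3): G3/F4 m7 untreated
  -> R2 @ bar 5 tick 0 v(0, 3): G3/F4 m7 -> D3/D4 P8 similar
  -> R3 @ bar 5 tick 0 v(2, 3): F4 above D4
  -> R8 @ bar 5 tick 0 v(0, 3): penult P8 not 3rd/6th
  -> R3 @ bar 5 tick 1 v(2, 3): F4 above D4
  -> R3 @ bar 5 tick 2 v(2, 3): F4 above D4
  -> R3 @ bar 5 tick 3 v(2, 3): F4 above D4
  -> R2 @ bar 6 tick 0 v(1, 2): B3/F4 TT -> C4/G4 P5 similar
  -> R3 @ bar 6 tick 0 v(2, 3): G4 above E4
  -> R3 @ bar 6 tick 1 v(2, 3): G4 above E4
  -> R3 @ bar 6 tick 2 v(2, 3): G4 above E4
  -> R3 @ bar 6 tick 3 v(2, 3): G4 above E4
  -> R6 @ bar 6 tick 3 v(0, 3): closes on M3

(0, 0, R3, (2, 3))
(0, 0, R5, (0, 3))
(0, 1, R3, (2, 3))
(0, 2, R3, (2, 3))
(0, 3, R3, (2, 3))
(1, 0, R1, (1, 2))
(1, 0, R2, (1, 3))
(1, 0, R2, (2, 3))
(1, 0, R4, (0, 2))
(1, 0, R4, (0, 3))
(2, 0, R2, (0, 3))
(2, 0, R3, (2, 3))
(2, 0, R4, (0, 1))
(2, 1, R3, (2, 3))
(2, 2, R3, (2, 3))
(2, 3, R3, (2, 3))
(3, 0, R2, (2, 3))
(4, 0, R1, (2, 3))
(4, 0, R4, (0, 2))
(4, 0, R4, (0, 3))
(5, 0, R2, (0, 3))
(5, 0, R3, (2, 3))
(5, 0, R8, (0, 3))
(5, 1, R3, (2, 3))
(5, 2, R3, (2, 3))
(5, 3, R3, (2, 3))
(6, 0, R2, (1, 2))
(6, 0, R3, (2, 3))
(6, 1, R3, (2, 3))
(6, 2, R3, (2, 3))
(6, 3, R3, (2, 3))
(6, 3, R6, (0, 3))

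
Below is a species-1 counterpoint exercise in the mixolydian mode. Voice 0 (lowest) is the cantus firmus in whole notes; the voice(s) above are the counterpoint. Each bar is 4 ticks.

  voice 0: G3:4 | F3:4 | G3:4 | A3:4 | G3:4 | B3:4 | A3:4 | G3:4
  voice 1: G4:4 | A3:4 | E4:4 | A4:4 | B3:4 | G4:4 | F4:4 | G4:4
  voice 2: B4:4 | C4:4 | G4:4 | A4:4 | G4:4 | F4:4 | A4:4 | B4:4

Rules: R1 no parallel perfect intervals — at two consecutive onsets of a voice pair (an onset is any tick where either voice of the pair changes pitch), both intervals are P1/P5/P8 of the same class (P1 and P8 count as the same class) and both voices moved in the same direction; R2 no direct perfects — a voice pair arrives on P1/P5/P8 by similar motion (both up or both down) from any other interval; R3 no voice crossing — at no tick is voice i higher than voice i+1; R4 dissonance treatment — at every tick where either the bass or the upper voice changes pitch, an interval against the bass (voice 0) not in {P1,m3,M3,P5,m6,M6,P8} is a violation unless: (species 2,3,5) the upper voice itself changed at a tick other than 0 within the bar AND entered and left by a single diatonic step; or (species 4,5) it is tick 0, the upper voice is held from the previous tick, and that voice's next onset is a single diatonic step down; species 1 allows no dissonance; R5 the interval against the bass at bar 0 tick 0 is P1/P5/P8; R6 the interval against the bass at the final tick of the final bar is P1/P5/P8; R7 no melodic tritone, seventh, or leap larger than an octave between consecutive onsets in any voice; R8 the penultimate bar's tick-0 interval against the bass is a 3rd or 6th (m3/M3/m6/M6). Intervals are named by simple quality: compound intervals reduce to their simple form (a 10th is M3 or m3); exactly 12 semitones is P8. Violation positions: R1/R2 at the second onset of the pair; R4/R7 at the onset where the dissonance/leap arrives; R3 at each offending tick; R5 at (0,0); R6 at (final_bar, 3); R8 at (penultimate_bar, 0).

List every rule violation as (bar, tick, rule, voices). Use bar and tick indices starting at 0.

(0, 0, R5, (0, 2))
(1, 0, R2, (0, 2))
(1, 0, R7, (1,))
(1, 0, R7, (2,))
(2, 0, R2, (0, 2))
(3, 0, R1, (0, 2))
(3, 0, R2, (0, 1))
(3, 0, R2, (1, 2))
(4, 0, R1, (0, 2))
(4, 0, R7, (1,))
(5, 0, R3, (1, 2))
(5, 0, R4, (0, 2))
(5, 1, R3, (1, 2))
(5, 2, R3, (1, 2))
(5, 3, R3, (1, 2))
(6, 0, R8, (0, 2))
(7, 3, R6, (0, 2))

bar 0: v0=G3 v1=G4 v2=B4 downbeat M3
bar 1: v0=F3 v1=A3 v2=C4 downbeat P5
bar 2: v0=G3 v1=E4 v2=G4 downbeat P8
bar 3: v0=A3 v1=A4 v2=A4 downbeat P8
bar 4: v0=G3 v1=B3 v2=G4 downbeat P8
bar 5: v0=B3 v1=G4 v2=F4 downbeat TT
bar 6: v0=A3 v1=F4 v2=A4 downbeat P8
bar 7: v0=G3 v1=G4 v2=B4 downbeat M3
  -> R5 @ bar 0 tick 0 v(0, 2): opens on M3
  -> R2 @ bar 1 tick 0 v(0, 2): G3/B4 M3 -> F3/C4 P5 similar
  -> R7 @ bar 1 tick 0 v(1,): G4->A3 leap 10st
  -> R7 @ bar 1 tick 0 v(2,): B4->C4 leap 11st
  -> R2 @ bar 2 tick 0 v(0, 2): F3/C4 P5 -> G3/G4 P8 similar
  -> R1 @ bar 3 tick 0 v(0, 2): G3/G4 P8 -> A3/A4 P8 similar
  -> R2 @ bar 3 tick 0 v(0, 1): G3/E4 M6 -> A3/A4 P8 similar
  -> R2 @ bar 3 tick 0 v(1, 2): E4/G4 m3 -> A4/A4 P1 similar
  -> R1 @ bar 4 tick 0 v(0, 2): A3/A4 P8 -> G3/G4 P8 similar
  -> R7 @ bar 4 tick 0 v(1,): A4->B3 leap 10st
  -> R3 @ bar 5 tick 0 v(1, 2): G4 above F4
  -> R4 @ bar 5 tick 0 v(0, 2): B3/F4 TT untreated
  -> R3 @ bar 5 tick 1 v(1, 2): G4 above F4
  -> R3 @ bar 5 tick 2 v(1, 2): G4 above F4
  -> R3 @ bar 5 tick 3 v(1, 2): G4 above F4
  -> R8 @ bar 6 tick 0 v(0, 2): penult P8 not 3rd/6th
  -> R6 @ bar 7 tick 3 v(0, 2): closes on M3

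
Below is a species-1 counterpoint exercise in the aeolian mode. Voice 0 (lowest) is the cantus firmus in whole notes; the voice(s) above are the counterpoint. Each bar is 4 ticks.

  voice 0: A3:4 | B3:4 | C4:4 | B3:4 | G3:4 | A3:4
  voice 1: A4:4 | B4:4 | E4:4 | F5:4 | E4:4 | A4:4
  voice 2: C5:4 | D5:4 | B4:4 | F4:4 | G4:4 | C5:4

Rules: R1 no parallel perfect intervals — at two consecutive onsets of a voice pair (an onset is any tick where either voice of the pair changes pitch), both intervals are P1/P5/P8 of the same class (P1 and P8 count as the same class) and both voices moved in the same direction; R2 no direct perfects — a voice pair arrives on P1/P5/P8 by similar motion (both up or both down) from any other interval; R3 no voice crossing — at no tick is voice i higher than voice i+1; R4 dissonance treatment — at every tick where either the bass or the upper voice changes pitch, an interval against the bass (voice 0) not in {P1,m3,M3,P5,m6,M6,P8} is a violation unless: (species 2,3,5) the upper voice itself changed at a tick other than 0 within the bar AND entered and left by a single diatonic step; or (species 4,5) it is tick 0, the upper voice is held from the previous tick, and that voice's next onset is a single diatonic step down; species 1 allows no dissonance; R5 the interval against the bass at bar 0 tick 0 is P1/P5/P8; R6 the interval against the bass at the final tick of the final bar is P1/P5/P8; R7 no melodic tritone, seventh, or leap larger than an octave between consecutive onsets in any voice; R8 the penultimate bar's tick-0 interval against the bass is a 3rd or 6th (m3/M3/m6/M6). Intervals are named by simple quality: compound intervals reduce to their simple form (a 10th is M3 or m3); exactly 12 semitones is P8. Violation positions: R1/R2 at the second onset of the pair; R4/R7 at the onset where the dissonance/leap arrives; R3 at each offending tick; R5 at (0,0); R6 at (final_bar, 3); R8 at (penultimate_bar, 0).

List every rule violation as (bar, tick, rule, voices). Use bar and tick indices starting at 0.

(0, 0, R5, (0, 2))
(1, 0, R1, (0, 1))
(2, 0, R2, (1, 2))
(2, 0, R4, (0, 2))
(3, 0, R3, (1, 2))
(3, 0, R4, (0, 1))
(3, 0, R4, (0, 2))
(3, 0, R7, (1,))
(3, 0, R7, (2,))
(3, 1, R3, (1, 2))
(3, 2, R3, (1, 2))
(3, 3, R3, (1, 2))
(4, 0, R7, (1,))
(4, 0, R8, (0, 2))
(5, 0, R2, (0, 1))
(5, 3, R6, (0, 2))

bar 0: v0=A3 v1=A4 v2=C5 downbeat m3
bar 1: v0=B3 v1=B4 v2=D5 downbeat m3
bar 2: v0=C4 v1=E4 v2=B4 downbeat M7
bar 3: v0=B3 v1=F5 v2=F4 downbeat TT
bar 4: v0=G3 v1=E4 v2=G4 downbeat P8
bar 5: v0=A3 v1=A4 v2=C5 downbeat m3
  -> R5 @ bar 0 tick 0 v(0, 2): opens on m3
  -> R1 @ bar 1 tick 0 v(0, 1): A3/A4 P8 -> B3/B4 P8 similar
  -> R2 @ bar 2 tick 0 v(1, 2): B4/D5 m3 -> E4/B4 P5 similar
  -> R4 @ bar 2 tick 0 v(0, 2): C4/B4 M7 untreated
  -> R3 @ bar 3 tick 0 v(1, 2): F5 above F4
  -> R4 @ bar 3 tick 0 v(0, 1): B3/F5 TT untreated
  -> R4 @ bar 3 tick 0 v(0, 2): B3/F4 TT untreated
  -> R7 @ bar 3 tick 0 v(1,): E4->F5 leap 13st
  -> R7 @ bar 3 tick 0 v(2,): B4->F4 leap 6st
  -> R3 @ bar 3 tick 1 v(1, 2): F5 above F4
  -> R3 @ bar 3 tick 2 v(1, 2): F5 above F4
  -> R3 @ bar 3 tick 3 v(1, 2): F5 above F4
  -> R7 @ bar 4 tick 0 v(1,): F5->E4 leap 13st
  -> R8 @ bar 4 tick 0 v(0, 2): penult P8 not 3rd/6th
  -> R2 @ bar 5 tick 0 v(0, 1): G3/E4 M6 -> A3/A4 P8 similar
  -> R6 @ bar 5 tick 3 v(0, 2): closes on m3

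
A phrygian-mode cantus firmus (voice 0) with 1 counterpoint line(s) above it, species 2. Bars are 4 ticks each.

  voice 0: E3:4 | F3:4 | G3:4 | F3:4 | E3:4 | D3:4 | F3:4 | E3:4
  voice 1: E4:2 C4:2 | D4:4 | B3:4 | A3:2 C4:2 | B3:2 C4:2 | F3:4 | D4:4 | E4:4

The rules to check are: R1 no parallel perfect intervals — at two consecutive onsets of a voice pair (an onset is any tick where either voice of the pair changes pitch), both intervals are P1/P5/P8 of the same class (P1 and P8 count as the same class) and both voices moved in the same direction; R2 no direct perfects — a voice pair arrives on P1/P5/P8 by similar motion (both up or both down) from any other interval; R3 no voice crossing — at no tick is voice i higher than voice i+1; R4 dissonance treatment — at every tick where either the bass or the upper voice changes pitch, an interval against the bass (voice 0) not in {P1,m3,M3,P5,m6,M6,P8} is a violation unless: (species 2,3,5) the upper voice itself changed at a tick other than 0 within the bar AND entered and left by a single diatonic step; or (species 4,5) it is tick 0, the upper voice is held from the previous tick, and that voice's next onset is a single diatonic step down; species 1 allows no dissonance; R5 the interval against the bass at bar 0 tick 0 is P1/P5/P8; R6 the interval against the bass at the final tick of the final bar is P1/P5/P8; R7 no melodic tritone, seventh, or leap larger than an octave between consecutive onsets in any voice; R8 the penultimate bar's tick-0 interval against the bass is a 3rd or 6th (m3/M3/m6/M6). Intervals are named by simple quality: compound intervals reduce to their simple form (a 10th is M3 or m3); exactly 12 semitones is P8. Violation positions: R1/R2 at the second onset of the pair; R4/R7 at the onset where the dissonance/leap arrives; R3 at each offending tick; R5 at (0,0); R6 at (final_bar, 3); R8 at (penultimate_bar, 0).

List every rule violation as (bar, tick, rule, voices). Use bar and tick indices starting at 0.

(4, 0, R1, (0, 1))

bar 0: v0=E3 v1=E4 downbeat P8
bar 1: v0=F3 v1=D4 downbeat M6
bar 2: v0=G3 v1=B3 downbeat M3
bar 3: v0=F3 v1=A3 downbeat M3
bar 4: v0=E3 v1=B3 downbeat P5
bar 5: v0=D3 v1=F3 downbeat m3
bar 6: v0=F3 v1=D4 downbeat M6
bar 7: v0=E3 v1=E4 downbeat P8
  -> R1 @ bar 4 tick 0 v(0, 1): F3/C4 P5 -> E3/B3 P5 similar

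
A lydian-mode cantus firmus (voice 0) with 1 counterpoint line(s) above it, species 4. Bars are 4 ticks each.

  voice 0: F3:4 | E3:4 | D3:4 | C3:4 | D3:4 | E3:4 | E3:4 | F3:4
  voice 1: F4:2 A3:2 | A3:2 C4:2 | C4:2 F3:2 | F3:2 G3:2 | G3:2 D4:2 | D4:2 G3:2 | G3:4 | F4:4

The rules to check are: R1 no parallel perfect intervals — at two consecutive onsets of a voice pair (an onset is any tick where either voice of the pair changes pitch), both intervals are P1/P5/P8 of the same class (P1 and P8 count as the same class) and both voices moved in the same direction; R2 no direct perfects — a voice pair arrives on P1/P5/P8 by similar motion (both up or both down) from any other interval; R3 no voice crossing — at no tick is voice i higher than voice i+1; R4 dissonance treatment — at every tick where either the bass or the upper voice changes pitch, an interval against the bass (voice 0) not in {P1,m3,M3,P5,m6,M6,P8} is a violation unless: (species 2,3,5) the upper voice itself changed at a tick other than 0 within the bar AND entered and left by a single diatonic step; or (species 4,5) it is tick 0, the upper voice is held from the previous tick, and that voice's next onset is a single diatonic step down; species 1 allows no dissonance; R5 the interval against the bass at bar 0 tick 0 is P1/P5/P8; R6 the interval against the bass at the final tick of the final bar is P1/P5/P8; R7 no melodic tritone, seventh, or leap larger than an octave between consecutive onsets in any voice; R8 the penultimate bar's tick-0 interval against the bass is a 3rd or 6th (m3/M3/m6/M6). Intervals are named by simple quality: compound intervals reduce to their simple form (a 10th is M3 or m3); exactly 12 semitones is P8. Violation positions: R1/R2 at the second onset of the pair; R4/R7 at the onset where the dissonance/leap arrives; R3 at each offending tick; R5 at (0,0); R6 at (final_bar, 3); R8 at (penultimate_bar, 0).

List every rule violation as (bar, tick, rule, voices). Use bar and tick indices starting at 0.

(1, 0, R4, (0, 1))
(2, 0, R4, (0, 1))
(3, 0, R4, (0, 1))
(4, 0, R4, (0, 1))
(5, 0, R4, (0, 1))
(7, 0, R2, (0, 1))
(7, 0, R7, (1,))

bar 0: v0=F3 v1=F4 downbeat P8
bar 1: v0=E3 v1=A3 downbeat P4
bar 2: v0=D3 v1=C4 downbeat m7
bar 3: v0=C3 v1=F3 downbeat P4
bar 4: v0=D3 v1=G3 downbeat P4
bar 5: v0=E3 v1=D4 downbeat m7
bar 6: v0=E3 v1=G3 downbeat m3
bar 7: v0=F3 v1=F4 downbeat P8
  -> R4 @ bar 1 tick 0 v(0, 1): E3/A3 P4 untreated
  -> R4 @ bar 2 tick 0 v(0, 1): D3/C4 m7 untreated
  -> R4 @ bar 3 tick 0 v(0, 1): C3/F3 P4 untreated
  -> R4 @ bar 4 tick 0 v(0, 1): D3/G3 P4 untreated
  -> R4 @ bar 5 tick 0 v(0, 1): E3/D4 m7 untreated
  -> R2 @ bar 7 tick 0 v(0, 1): E3/G3 m3 -> F3/F4 P8 similar
  -> R7 @ bar 7 tick 0 v(1,): G3->F4 leap 10st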